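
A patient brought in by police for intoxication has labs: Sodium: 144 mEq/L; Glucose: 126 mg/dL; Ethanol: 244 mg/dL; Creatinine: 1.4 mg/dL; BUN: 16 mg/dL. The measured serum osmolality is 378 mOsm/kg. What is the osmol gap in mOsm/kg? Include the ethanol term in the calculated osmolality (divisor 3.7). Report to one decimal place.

Calculated osmolality = 2·Na + glucose/18 + BUN/2.8 + ethanol/3.7
= 2·144 + 126/18 + 16/2.8 + 244/3.7
= 288 + 7 + 5.71 + 65.95
= 366.66 mOsm/kg ≈ 366.7 mOsm/kg
Osmolar gap = measured − calculated = 378 − 366.7 = 11.3 mOsm/kg

11.3 mOsm/kg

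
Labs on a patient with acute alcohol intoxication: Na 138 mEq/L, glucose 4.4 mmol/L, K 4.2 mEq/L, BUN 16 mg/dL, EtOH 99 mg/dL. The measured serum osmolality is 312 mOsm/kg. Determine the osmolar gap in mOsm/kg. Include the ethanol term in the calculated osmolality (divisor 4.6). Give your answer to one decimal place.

4.4 mOsm/kg

Calculated osmolality = 2·Na + glucose + BUN/2.8 + ethanol/4.6
= 2·138 + 4.4 + 16/2.8 + 99/4.6
= 276 + 4.40 + 5.71 + 21.52
= 307.63 mOsm/kg ≈ 307.6 mOsm/kg
Osmolar gap = measured − calculated = 312 − 307.6 = 4.4 mOsm/kg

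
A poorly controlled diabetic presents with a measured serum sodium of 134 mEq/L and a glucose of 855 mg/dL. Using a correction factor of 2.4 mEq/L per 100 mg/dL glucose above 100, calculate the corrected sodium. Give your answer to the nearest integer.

152 mEq/L

Corrected Na = measured Na + 2.4 · (glucose − 100)/100
= 134 + 2.4 · (855 − 100)/100
= 134 + 18.1
= 152.1 mEq/L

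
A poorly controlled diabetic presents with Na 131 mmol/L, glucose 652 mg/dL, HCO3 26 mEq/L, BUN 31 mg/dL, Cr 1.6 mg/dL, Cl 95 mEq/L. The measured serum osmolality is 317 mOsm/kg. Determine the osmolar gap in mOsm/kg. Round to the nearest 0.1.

Calculated osmolality = 2·Na + glucose/18 + BUN/2.8
= 2·131 + 652/18 + 31/2.8
= 262 + 36.22 + 11.07
= 309.29 mOsm/kg ≈ 309.3 mOsm/kg
Osmolar gap = measured − calculated = 317 − 309.3 = 7.7 mOsm/kg

7.7 mOsm/kg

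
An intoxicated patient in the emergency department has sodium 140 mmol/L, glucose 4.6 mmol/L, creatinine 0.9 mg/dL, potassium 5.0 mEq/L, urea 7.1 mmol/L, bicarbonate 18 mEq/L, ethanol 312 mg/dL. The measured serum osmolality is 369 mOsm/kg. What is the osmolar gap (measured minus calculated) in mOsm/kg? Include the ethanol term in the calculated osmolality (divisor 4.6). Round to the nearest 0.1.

Calculated osmolality = 2·Na + glucose + urea + ethanol/4.6
= 2·140 + 4.6 + 7.1 + 312/4.6
= 280 + 4.60 + 7.10 + 67.83
= 359.53 mOsm/kg ≈ 359.5 mOsm/kg
Osmolar gap = measured − calculated = 369 − 359.5 = 9.5 mOsm/kg

9.5 mOsm/kg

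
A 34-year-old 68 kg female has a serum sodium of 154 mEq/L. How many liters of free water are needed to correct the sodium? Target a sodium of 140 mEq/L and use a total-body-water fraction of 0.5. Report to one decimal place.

TBW = 0.5 · 68 = 34 L
Free water deficit = TBW · (Na/140 − 1)
= 34 · (154/140 − 1)
= 34 · 0.1
= 3.4 L

3.4 L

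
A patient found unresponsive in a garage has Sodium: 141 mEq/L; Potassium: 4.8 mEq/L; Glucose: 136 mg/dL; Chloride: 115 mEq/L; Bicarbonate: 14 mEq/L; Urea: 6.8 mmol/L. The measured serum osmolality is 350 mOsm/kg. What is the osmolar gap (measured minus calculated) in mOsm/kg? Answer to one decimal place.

Calculated osmolality = 2·Na + glucose/18 + urea
= 2·141 + 136/18 + 6.8
= 282 + 7.56 + 6.80
= 296.36 mOsm/kg ≈ 296.4 mOsm/kg
Osmolar gap = measured − calculated = 350 − 296.4 = 53.6 mOsm/kg

53.6 mOsm/kg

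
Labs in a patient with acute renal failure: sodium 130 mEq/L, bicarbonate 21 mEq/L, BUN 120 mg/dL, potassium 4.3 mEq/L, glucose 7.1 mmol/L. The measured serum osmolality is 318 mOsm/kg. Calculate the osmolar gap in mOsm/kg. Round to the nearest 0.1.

8.0 mOsm/kg

Calculated osmolality = 2·Na + glucose + BUN/2.8
= 2·130 + 7.1 + 120/2.8
= 260 + 7.10 + 42.86
= 309.96 mOsm/kg ≈ 310.0 mOsm/kg
Osmolar gap = measured − calculated = 318 − 310.0 = 8.0 mOsm/kg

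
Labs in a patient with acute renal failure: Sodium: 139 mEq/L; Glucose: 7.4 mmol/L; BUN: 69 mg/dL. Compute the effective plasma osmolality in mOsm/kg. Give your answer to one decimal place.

285.4 mOsm/kg

Effective osmolality excludes urea (freely permeant across cell membranes):
2·Na + glucose
= 2·139 + 7.4
= 278 + 7.4
= 285.4 mOsm/kg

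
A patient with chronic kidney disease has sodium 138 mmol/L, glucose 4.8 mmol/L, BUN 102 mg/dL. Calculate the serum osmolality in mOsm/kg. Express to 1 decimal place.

Calculated osmolality = 2·Na + glucose + BUN/2.8
= 2·138 + 4.8 + 102/2.8
= 276 + 4.80 + 36.43
= 317.23 mOsm/kg

317.2 mOsm/kg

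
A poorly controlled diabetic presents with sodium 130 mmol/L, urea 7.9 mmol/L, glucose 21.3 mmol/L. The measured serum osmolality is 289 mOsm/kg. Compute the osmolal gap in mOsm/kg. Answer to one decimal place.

-0.2 mOsm/kg

Calculated osmolality = 2·Na + glucose + urea
= 2·130 + 21.3 + 7.9
= 260 + 21.30 + 7.90
= 289.2 mOsm/kg ≈ 289.2 mOsm/kg
Osmolar gap = measured − calculated = 289 − 289.2 = -0.2 mOsm/kg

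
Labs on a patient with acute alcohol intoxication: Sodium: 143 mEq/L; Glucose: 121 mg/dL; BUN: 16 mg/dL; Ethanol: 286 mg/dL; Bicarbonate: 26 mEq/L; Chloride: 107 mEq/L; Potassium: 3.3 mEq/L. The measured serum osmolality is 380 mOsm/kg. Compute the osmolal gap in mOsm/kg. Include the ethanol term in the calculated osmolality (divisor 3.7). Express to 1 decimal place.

4.3 mOsm/kg

Calculated osmolality = 2·Na + glucose/18 + BUN/2.8 + ethanol/3.7
= 2·143 + 121/18 + 16/2.8 + 286/3.7
= 286 + 6.72 + 5.71 + 77.30
= 375.73 mOsm/kg ≈ 375.7 mOsm/kg
Osmolar gap = measured − calculated = 380 − 375.7 = 4.3 mOsm/kg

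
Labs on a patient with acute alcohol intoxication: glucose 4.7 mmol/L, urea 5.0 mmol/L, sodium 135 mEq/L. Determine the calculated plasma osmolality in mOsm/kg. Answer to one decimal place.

Calculated osmolality = 2·Na + glucose + urea
= 2·135 + 4.7 + 5
= 270 + 4.70 + 5
= 279.7 mOsm/kg

279.7 mOsm/kg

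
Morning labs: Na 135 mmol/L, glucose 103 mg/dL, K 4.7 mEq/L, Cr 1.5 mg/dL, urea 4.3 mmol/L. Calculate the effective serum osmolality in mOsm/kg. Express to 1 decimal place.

Effective osmolality excludes urea (freely permeant across cell membranes):
2·Na + glucose/18
= 2·135 + 103/18
= 270 + 5.72
= 275.72 mOsm/kg

275.7 mOsm/kg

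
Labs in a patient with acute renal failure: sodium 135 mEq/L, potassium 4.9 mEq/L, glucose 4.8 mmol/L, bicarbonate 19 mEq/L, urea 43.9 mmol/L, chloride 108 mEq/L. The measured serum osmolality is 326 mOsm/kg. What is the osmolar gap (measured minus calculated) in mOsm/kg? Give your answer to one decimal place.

Calculated osmolality = 2·Na + glucose + urea
= 2·135 + 4.8 + 43.9
= 270 + 4.80 + 43.90
= 318.7 mOsm/kg ≈ 318.7 mOsm/kg
Osmolar gap = measured − calculated = 326 − 318.7 = 7.3 mOsm/kg

7.3 mOsm/kg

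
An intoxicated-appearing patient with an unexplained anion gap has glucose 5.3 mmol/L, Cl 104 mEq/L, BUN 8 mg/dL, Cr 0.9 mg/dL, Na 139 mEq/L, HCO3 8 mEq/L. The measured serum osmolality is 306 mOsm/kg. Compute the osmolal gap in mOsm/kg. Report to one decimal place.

19.8 mOsm/kg

Calculated osmolality = 2·Na + glucose + BUN/2.8
= 2·139 + 5.3 + 8/2.8
= 278 + 5.30 + 2.86
= 286.16 mOsm/kg ≈ 286.2 mOsm/kg
Osmolar gap = measured − calculated = 306 − 286.2 = 19.8 mOsm/kg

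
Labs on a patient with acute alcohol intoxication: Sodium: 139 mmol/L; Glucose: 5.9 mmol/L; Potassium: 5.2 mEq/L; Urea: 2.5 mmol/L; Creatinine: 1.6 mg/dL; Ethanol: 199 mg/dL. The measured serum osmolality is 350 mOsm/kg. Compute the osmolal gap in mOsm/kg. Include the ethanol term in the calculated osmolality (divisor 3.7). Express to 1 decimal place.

Calculated osmolality = 2·Na + glucose + urea + ethanol/3.7
= 2·139 + 5.9 + 2.5 + 199/3.7
= 278 + 5.90 + 2.50 + 53.78
= 340.18 mOsm/kg ≈ 340.2 mOsm/kg
Osmolar gap = measured − calculated = 350 − 340.2 = 9.8 mOsm/kg

9.8 mOsm/kg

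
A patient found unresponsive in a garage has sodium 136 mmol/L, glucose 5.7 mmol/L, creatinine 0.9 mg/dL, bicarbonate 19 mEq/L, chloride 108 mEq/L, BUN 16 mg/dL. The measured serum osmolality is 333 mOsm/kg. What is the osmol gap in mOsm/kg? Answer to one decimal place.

Calculated osmolality = 2·Na + glucose + BUN/2.8
= 2·136 + 5.7 + 16/2.8
= 272 + 5.70 + 5.71
= 283.41 mOsm/kg ≈ 283.4 mOsm/kg
Osmolar gap = measured − calculated = 333 − 283.4 = 49.6 mOsm/kg

49.6 mOsm/kg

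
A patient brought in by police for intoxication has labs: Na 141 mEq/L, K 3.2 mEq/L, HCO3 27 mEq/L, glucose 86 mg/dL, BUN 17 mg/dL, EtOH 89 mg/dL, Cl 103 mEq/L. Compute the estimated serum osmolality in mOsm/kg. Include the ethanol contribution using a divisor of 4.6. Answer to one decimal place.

Calculated osmolality = 2·Na + glucose/18 + BUN/2.8 + ethanol/4.6
= 2·141 + 86/18 + 17/2.8 + 89/4.6
= 282 + 4.78 + 6.07 + 19.35
= 312.2 mOsm/kg

312.2 mOsm/kg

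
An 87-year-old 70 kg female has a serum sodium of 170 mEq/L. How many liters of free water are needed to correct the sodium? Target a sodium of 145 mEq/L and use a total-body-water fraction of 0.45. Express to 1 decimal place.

TBW = 0.45 · 70 = 31.5 L
Free water deficit = TBW · (Na/145 − 1)
= 31.5 · (170/145 − 1)
= 31.5 · 0.1724
= 5.43 L

5.4 L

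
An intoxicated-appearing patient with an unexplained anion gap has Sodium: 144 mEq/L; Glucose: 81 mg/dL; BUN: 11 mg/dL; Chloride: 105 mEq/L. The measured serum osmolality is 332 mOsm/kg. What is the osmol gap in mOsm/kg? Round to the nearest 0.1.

Calculated osmolality = 2·Na + glucose/18 + BUN/2.8
= 2·144 + 81/18 + 11/2.8
= 288 + 4.50 + 3.93
= 296.43 mOsm/kg ≈ 296.4 mOsm/kg
Osmolar gap = measured − calculated = 332 − 296.4 = 35.6 mOsm/kg

35.6 mOsm/kg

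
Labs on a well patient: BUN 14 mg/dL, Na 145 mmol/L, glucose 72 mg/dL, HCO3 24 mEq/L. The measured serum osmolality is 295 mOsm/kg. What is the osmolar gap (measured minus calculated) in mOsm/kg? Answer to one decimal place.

-4.0 mOsm/kg

Calculated osmolality = 2·Na + glucose/18 + BUN/2.8
= 2·145 + 72/18 + 14/2.8
= 290 + 4 + 5
= 299 mOsm/kg ≈ 299.0 mOsm/kg
Osmolar gap = measured − calculated = 295 − 299.0 = -4.0 mOsm/kg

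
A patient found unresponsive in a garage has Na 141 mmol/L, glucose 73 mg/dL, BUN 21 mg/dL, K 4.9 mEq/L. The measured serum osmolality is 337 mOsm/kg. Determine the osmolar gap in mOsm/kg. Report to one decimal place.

Calculated osmolality = 2·Na + glucose/18 + BUN/2.8
= 2·141 + 73/18 + 21/2.8
= 282 + 4.06 + 7.50
= 293.56 mOsm/kg ≈ 293.6 mOsm/kg
Osmolar gap = measured − calculated = 337 − 293.6 = 43.4 mOsm/kg

43.4 mOsm/kg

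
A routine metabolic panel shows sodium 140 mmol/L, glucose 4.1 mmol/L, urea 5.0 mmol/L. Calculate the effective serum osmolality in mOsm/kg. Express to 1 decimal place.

Effective osmolality excludes urea (freely permeant across cell membranes):
2·Na + glucose
= 2·140 + 4.1
= 280 + 4.1
= 284.1 mOsm/kg

284.1 mOsm/kg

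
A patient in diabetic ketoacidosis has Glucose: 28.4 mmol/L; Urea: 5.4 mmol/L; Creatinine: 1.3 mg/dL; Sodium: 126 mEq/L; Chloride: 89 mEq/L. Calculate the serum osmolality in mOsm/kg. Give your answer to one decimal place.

Calculated osmolality = 2·Na + glucose + urea
= 2·126 + 28.4 + 5.4
= 252 + 28.40 + 5.40
= 285.8 mOsm/kg

285.8 mOsm/kg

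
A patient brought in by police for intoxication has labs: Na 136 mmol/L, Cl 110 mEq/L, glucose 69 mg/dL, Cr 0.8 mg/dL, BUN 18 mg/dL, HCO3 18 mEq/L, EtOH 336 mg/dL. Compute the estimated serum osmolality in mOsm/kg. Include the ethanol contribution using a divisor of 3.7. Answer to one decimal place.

Calculated osmolality = 2·Na + glucose/18 + BUN/2.8 + ethanol/3.7
= 2·136 + 69/18 + 18/2.8 + 336/3.7
= 272 + 3.83 + 6.43 + 90.81
= 373.07 mOsm/kg

373.1 mOsm/kg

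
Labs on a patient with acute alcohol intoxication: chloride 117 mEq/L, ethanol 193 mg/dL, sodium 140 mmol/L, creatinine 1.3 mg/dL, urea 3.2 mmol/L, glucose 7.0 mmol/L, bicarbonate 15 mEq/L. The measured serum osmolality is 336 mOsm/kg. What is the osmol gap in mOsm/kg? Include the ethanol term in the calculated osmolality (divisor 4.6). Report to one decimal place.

3.8 mOsm/kg

Calculated osmolality = 2·Na + glucose + urea + ethanol/4.6
= 2·140 + 7 + 3.2 + 193/4.6
= 280 + 7 + 3.20 + 41.96
= 332.16 mOsm/kg ≈ 332.2 mOsm/kg
Osmolar gap = measured − calculated = 336 − 332.2 = 3.8 mOsm/kg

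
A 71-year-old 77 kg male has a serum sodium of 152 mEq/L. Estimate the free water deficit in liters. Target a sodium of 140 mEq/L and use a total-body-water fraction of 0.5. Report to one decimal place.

3.3 L

TBW = 0.5 · 77 = 38.5 L
Free water deficit = TBW · (Na/140 − 1)
= 38.5 · (152/140 − 1)
= 38.5 · 0.0857
= 3.3 L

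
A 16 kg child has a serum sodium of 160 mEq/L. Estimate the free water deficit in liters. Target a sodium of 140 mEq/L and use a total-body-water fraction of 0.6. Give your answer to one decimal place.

TBW = 0.6 · 16 = 9.6 L
Free water deficit = TBW · (Na/140 − 1)
= 9.6 · (160/140 − 1)
= 9.6 · 0.1429
= 1.37 L

1.4 L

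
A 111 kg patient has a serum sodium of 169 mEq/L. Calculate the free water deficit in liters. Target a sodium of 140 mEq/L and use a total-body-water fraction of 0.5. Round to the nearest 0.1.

11.5 L

TBW = 0.5 · 111 = 55.5 L
Free water deficit = TBW · (Na/140 − 1)
= 55.5 · (169/140 − 1)
= 55.5 · 0.2071
= 11.49 L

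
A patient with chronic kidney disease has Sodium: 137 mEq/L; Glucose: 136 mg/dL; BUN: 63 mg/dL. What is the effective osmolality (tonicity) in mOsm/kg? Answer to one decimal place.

281.6 mOsm/kg

Effective osmolality excludes urea (freely permeant across cell membranes):
2·Na + glucose/18
= 2·137 + 136/18
= 274 + 7.56
= 281.56 mOsm/kg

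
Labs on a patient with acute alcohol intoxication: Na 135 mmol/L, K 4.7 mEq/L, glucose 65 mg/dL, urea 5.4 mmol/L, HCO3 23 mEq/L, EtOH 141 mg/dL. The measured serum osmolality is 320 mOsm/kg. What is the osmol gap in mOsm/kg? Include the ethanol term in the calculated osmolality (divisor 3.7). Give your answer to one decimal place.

Calculated osmolality = 2·Na + glucose/18 + urea + ethanol/3.7
= 2·135 + 65/18 + 5.4 + 141/3.7
= 270 + 3.61 + 5.40 + 38.11
= 317.12 mOsm/kg ≈ 317.1 mOsm/kg
Osmolar gap = measured − calculated = 320 − 317.1 = 2.9 mOsm/kg

2.9 mOsm/kg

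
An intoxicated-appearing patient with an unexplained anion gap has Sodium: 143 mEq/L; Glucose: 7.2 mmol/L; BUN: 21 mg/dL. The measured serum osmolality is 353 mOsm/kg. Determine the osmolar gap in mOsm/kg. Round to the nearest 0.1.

Calculated osmolality = 2·Na + glucose + BUN/2.8
= 2·143 + 7.2 + 21/2.8
= 286 + 7.20 + 7.50
= 300.7 mOsm/kg ≈ 300.7 mOsm/kg
Osmolar gap = measured − calculated = 353 − 300.7 = 52.3 mOsm/kg

52.3 mOsm/kg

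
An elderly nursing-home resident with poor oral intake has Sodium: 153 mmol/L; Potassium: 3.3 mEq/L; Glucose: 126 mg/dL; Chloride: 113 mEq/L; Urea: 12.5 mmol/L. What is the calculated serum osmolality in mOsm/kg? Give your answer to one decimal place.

325.5 mOsm/kg

Calculated osmolality = 2·Na + glucose/18 + urea
= 2·153 + 126/18 + 12.5
= 306 + 7 + 12.50
= 325.5 mOsm/kg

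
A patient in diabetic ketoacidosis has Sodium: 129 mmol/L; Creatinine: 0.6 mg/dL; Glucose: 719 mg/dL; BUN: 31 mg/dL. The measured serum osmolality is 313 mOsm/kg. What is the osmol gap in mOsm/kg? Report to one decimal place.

4.0 mOsm/kg

Calculated osmolality = 2·Na + glucose/18 + BUN/2.8
= 2·129 + 719/18 + 31/2.8
= 258 + 39.94 + 11.07
= 309.01 mOsm/kg ≈ 309.0 mOsm/kg
Osmolar gap = measured − calculated = 313 − 309.0 = 4.0 mOsm/kg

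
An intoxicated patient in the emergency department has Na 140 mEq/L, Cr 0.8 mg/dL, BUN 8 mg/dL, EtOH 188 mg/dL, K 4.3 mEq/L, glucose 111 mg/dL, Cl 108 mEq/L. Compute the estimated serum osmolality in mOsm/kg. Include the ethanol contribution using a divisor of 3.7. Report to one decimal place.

339.8 mOsm/kg

Calculated osmolality = 2·Na + glucose/18 + BUN/2.8 + ethanol/3.7
= 2·140 + 111/18 + 8/2.8 + 188/3.7
= 280 + 6.17 + 2.86 + 50.81
= 339.84 mOsm/kg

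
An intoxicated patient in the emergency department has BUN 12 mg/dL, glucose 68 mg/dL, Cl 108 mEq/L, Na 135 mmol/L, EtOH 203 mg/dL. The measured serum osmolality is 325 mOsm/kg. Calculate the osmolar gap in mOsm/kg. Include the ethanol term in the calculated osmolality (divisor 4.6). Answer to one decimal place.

2.8 mOsm/kg

Calculated osmolality = 2·Na + glucose/18 + BUN/2.8 + ethanol/4.6
= 2·135 + 68/18 + 12/2.8 + 203/4.6
= 270 + 3.78 + 4.29 + 44.13
= 322.2 mOsm/kg ≈ 322.2 mOsm/kg
Osmolar gap = measured − calculated = 325 − 322.2 = 2.8 mOsm/kg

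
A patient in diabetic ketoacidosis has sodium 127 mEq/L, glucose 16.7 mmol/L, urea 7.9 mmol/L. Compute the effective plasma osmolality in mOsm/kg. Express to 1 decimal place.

270.7 mOsm/kg

Effective osmolality excludes urea (freely permeant across cell membranes):
2·Na + glucose
= 2·127 + 16.7
= 254 + 16.7
= 270.7 mOsm/kg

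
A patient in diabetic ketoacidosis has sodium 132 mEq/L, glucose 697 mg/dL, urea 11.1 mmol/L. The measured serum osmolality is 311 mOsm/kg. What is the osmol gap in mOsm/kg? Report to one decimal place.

Calculated osmolality = 2·Na + glucose/18 + urea
= 2·132 + 697/18 + 11.1
= 264 + 38.72 + 11.10
= 313.82 mOsm/kg ≈ 313.8 mOsm/kg
Osmolar gap = measured − calculated = 311 − 313.8 = -2.8 mOsm/kg

-2.8 mOsm/kg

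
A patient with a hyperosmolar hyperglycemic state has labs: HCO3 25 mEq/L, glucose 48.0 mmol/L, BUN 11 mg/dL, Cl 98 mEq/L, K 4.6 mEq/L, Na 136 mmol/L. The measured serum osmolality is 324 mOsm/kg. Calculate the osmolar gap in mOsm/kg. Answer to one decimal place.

Calculated osmolality = 2·Na + glucose + BUN/2.8
= 2·136 + 48 + 11/2.8
= 272 + 48 + 3.93
= 323.93 mOsm/kg ≈ 323.9 mOsm/kg
Osmolar gap = measured − calculated = 324 − 323.9 = 0.1 mOsm/kg

0.1 mOsm/kg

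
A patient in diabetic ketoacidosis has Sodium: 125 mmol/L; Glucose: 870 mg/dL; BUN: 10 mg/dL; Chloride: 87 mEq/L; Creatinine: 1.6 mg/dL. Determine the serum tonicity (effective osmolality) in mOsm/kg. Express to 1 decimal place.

298.3 mOsm/kg

Effective osmolality excludes urea (freely permeant across cell membranes):
2·Na + glucose/18
= 2·125 + 870/18
= 250 + 48.33
= 298.33 mOsm/kg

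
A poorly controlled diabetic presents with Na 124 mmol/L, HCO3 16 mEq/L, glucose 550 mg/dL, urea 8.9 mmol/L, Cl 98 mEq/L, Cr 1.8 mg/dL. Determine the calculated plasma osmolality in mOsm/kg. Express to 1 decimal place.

287.5 mOsm/kg

Calculated osmolality = 2·Na + glucose/18 + urea
= 2·124 + 550/18 + 8.9
= 248 + 30.56 + 8.90
= 287.46 mOsm/kg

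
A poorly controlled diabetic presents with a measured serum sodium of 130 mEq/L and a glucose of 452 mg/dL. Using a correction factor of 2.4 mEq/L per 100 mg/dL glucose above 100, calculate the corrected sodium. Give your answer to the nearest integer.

138 mEq/L

Corrected Na = measured Na + 2.4 · (glucose − 100)/100
= 130 + 2.4 · (452 − 100)/100
= 130 + 8.4
= 138.4 mEq/L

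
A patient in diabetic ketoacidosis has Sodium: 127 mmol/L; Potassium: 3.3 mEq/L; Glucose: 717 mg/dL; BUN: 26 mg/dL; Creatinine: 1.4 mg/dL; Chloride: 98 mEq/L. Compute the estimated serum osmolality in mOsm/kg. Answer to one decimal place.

303.1 mOsm/kg

Calculated osmolality = 2·Na + glucose/18 + BUN/2.8
= 2·127 + 717/18 + 26/2.8
= 254 + 39.83 + 9.29
= 303.12 mOsm/kg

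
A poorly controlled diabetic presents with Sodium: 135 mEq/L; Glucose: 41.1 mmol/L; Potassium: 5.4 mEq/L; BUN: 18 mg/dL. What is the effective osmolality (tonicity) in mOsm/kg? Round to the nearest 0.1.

Effective osmolality excludes urea (freely permeant across cell membranes):
2·Na + glucose
= 2·135 + 41.1
= 270 + 41.1
= 311.1 mOsm/kg

311.1 mOsm/kg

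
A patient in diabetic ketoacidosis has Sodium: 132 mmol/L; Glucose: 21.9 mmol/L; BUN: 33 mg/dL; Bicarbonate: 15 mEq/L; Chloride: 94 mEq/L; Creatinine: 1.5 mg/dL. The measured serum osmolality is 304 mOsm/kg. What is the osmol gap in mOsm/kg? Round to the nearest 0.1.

Calculated osmolality = 2·Na + glucose + BUN/2.8
= 2·132 + 21.9 + 33/2.8
= 264 + 21.90 + 11.79
= 297.69 mOsm/kg ≈ 297.7 mOsm/kg
Osmolar gap = measured − calculated = 304 − 297.7 = 6.3 mOsm/kg

6.3 mOsm/kg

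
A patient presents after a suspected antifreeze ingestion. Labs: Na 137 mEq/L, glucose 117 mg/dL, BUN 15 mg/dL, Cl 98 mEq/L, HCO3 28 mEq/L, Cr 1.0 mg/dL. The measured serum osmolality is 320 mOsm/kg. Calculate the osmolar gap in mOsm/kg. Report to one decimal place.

Calculated osmolality = 2·Na + glucose/18 + BUN/2.8
= 2·137 + 117/18 + 15/2.8
= 274 + 6.50 + 5.36
= 285.86 mOsm/kg ≈ 285.9 mOsm/kg
Osmolar gap = measured − calculated = 320 − 285.9 = 34.1 mOsm/kg

34.1 mOsm/kg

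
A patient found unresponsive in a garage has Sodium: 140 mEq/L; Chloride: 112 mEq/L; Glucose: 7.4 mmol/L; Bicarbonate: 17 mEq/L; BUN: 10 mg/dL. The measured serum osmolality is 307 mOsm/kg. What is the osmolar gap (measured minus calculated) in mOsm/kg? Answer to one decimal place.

Calculated osmolality = 2·Na + glucose + BUN/2.8
= 2·140 + 7.4 + 10/2.8
= 280 + 7.40 + 3.57
= 290.97 mOsm/kg ≈ 291.0 mOsm/kg
Osmolar gap = measured − calculated = 307 − 291.0 = 16.0 mOsm/kg

16.0 mOsm/kg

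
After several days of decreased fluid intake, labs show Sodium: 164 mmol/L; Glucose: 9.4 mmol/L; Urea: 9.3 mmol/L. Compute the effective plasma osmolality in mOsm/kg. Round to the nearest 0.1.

337.4 mOsm/kg

Effective osmolality excludes urea (freely permeant across cell membranes):
2·Na + glucose
= 2·164 + 9.4
= 328 + 9.4
= 337.4 mOsm/kg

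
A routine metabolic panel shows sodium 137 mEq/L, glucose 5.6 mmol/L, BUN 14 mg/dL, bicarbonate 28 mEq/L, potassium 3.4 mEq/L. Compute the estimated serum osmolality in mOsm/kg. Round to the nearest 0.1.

Calculated osmolality = 2·Na + glucose + BUN/2.8
= 2·137 + 5.6 + 14/2.8
= 274 + 5.60 + 5
= 284.6 mOsm/kg

284.6 mOsm/kg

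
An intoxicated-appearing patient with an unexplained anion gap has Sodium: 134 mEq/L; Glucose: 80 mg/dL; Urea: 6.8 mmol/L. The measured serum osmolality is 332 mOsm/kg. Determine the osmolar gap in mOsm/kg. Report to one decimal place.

52.8 mOsm/kg

Calculated osmolality = 2·Na + glucose/18 + urea
= 2·134 + 80/18 + 6.8
= 268 + 4.44 + 6.80
= 279.24 mOsm/kg ≈ 279.2 mOsm/kg
Osmolar gap = measured − calculated = 332 − 279.2 = 52.8 mOsm/kg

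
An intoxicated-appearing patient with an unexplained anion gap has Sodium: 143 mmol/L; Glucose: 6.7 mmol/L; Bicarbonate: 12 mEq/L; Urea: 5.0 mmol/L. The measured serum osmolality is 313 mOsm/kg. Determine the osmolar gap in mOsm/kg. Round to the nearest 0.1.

Calculated osmolality = 2·Na + glucose + urea
= 2·143 + 6.7 + 5
= 286 + 6.70 + 5
= 297.7 mOsm/kg ≈ 297.7 mOsm/kg
Osmolar gap = measured − calculated = 313 − 297.7 = 15.3 mOsm/kg

15.3 mOsm/kg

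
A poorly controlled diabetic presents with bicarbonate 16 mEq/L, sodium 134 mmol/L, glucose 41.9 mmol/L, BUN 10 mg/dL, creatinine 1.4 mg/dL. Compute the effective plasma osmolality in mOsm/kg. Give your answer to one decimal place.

309.9 mOsm/kg

Effective osmolality excludes urea (freely permeant across cell membranes):
2·Na + glucose
= 2·134 + 41.9
= 268 + 41.9
= 309.9 mOsm/kg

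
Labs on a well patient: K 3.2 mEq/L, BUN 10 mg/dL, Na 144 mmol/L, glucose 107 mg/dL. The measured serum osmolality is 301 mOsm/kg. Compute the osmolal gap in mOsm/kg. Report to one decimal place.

Calculated osmolality = 2·Na + glucose/18 + BUN/2.8
= 2·144 + 107/18 + 10/2.8
= 288 + 5.94 + 3.57
= 297.51 mOsm/kg ≈ 297.5 mOsm/kg
Osmolar gap = measured − calculated = 301 − 297.5 = 3.5 mOsm/kg

3.5 mOsm/kg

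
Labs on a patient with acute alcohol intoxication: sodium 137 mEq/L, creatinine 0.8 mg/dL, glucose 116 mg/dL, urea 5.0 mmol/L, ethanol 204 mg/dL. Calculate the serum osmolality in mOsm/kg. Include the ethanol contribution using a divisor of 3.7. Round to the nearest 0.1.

Calculated osmolality = 2·Na + glucose/18 + urea + ethanol/3.7
= 2·137 + 116/18 + 5 + 204/3.7
= 274 + 6.44 + 5 + 55.14
= 340.58 mOsm/kg

340.6 mOsm/kg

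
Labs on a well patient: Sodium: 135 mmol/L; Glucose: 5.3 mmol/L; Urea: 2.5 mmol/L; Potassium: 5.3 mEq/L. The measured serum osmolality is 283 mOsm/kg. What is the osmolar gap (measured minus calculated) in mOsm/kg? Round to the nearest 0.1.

5.2 mOsm/kg

Calculated osmolality = 2·Na + glucose + urea
= 2·135 + 5.3 + 2.5
= 270 + 5.30 + 2.50
= 277.8 mOsm/kg ≈ 277.8 mOsm/kg
Osmolar gap = measured − calculated = 283 − 277.8 = 5.2 mOsm/kg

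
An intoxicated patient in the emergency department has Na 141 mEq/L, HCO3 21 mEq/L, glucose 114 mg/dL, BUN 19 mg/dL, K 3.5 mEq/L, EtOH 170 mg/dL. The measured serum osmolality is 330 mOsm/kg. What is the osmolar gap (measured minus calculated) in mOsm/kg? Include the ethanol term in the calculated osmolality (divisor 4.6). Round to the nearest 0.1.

Calculated osmolality = 2·Na + glucose/18 + BUN/2.8 + ethanol/4.6
= 2·141 + 114/18 + 19/2.8 + 170/4.6
= 282 + 6.33 + 6.79 + 36.96
= 332.08 mOsm/kg ≈ 332.1 mOsm/kg
Osmolar gap = measured − calculated = 330 − 332.1 = -2.1 mOsm/kg

-2.1 mOsm/kg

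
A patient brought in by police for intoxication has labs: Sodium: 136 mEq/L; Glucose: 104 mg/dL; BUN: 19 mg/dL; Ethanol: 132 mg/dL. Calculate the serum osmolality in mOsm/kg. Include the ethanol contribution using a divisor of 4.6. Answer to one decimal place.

Calculated osmolality = 2·Na + glucose/18 + BUN/2.8 + ethanol/4.6
= 2·136 + 104/18 + 19/2.8 + 132/4.6
= 272 + 5.78 + 6.79 + 28.70
= 313.27 mOsm/kg

313.3 mOsm/kg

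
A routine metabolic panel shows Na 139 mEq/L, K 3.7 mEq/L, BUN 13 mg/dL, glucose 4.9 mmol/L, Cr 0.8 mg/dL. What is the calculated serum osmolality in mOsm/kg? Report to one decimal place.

287.5 mOsm/kg

Calculated osmolality = 2·Na + glucose + BUN/2.8
= 2·139 + 4.9 + 13/2.8
= 278 + 4.90 + 4.64
= 287.54 mOsm/kg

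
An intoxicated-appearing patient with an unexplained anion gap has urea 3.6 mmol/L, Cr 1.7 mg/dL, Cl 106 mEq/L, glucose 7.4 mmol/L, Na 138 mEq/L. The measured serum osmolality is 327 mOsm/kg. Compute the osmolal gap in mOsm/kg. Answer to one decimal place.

Calculated osmolality = 2·Na + glucose + urea
= 2·138 + 7.4 + 3.6
= 276 + 7.40 + 3.60
= 287 mOsm/kg ≈ 287.0 mOsm/kg
Osmolar gap = measured − calculated = 327 − 287.0 = 40.0 mOsm/kg

40.0 mOsm/kg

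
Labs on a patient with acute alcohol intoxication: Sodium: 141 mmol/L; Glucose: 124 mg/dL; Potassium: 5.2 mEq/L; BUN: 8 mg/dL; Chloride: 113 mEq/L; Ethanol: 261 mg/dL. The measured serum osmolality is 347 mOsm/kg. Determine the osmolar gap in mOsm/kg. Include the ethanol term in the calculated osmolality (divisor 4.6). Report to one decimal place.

-1.5 mOsm/kg

Calculated osmolality = 2·Na + glucose/18 + BUN/2.8 + ethanol/4.6
= 2·141 + 124/18 + 8/2.8 + 261/4.6
= 282 + 6.89 + 2.86 + 56.74
= 348.49 mOsm/kg ≈ 348.5 mOsm/kg
Osmolar gap = measured − calculated = 347 − 348.5 = -1.5 mOsm/kg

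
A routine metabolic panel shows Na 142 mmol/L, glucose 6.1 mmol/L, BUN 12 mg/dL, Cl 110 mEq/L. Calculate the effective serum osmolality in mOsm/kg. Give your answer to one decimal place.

Effective osmolality excludes urea (freely permeant across cell membranes):
2·Na + glucose
= 2·142 + 6.1
= 284 + 6.1
= 290.1 mOsm/kg

290.1 mOsm/kg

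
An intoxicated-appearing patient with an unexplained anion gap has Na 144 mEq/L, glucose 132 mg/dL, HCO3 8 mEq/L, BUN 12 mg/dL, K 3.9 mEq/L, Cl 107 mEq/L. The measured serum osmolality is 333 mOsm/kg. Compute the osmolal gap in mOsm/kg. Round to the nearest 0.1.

Calculated osmolality = 2·Na + glucose/18 + BUN/2.8
= 2·144 + 132/18 + 12/2.8
= 288 + 7.33 + 4.29
= 299.62 mOsm/kg ≈ 299.6 mOsm/kg
Osmolar gap = measured − calculated = 333 − 299.6 = 33.4 mOsm/kg

33.4 mOsm/kg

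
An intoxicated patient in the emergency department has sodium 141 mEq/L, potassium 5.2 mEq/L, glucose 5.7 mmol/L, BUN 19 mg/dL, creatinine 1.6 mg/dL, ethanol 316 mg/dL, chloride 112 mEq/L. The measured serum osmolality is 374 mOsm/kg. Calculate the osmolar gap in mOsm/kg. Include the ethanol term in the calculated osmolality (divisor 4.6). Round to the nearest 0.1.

Calculated osmolality = 2·Na + glucose + BUN/2.8 + ethanol/4.6
= 2·141 + 5.7 + 19/2.8 + 316/4.6
= 282 + 5.70 + 6.79 + 68.70
= 363.19 mOsm/kg ≈ 363.2 mOsm/kg
Osmolar gap = measured − calculated = 374 − 363.2 = 10.8 mOsm/kg

10.8 mOsm/kg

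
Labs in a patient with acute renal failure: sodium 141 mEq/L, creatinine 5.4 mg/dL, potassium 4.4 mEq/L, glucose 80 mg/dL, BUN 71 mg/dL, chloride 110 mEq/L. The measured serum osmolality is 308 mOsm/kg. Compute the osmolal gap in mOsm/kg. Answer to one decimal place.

Calculated osmolality = 2·Na + glucose/18 + BUN/2.8
= 2·141 + 80/18 + 71/2.8
= 282 + 4.44 + 25.36
= 311.8 mOsm/kg ≈ 311.8 mOsm/kg
Osmolar gap = measured − calculated = 308 − 311.8 = -3.8 mOsm/kg

-3.8 mOsm/kg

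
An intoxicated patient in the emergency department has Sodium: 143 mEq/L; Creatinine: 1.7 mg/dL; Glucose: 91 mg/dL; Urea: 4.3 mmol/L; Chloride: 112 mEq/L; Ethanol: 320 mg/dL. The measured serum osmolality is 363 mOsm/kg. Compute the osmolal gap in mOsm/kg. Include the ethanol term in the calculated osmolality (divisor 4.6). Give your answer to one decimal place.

-1.9 mOsm/kg

Calculated osmolality = 2·Na + glucose/18 + urea + ethanol/4.6
= 2·143 + 91/18 + 4.3 + 320/4.6
= 286 + 5.06 + 4.30 + 69.57
= 364.93 mOsm/kg ≈ 364.9 mOsm/kg
Osmolar gap = measured − calculated = 363 − 364.9 = -1.9 mOsm/kg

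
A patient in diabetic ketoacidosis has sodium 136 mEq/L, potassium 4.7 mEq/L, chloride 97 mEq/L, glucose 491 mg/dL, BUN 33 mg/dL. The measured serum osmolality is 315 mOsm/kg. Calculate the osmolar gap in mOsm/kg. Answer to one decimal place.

3.9 mOsm/kg

Calculated osmolality = 2·Na + glucose/18 + BUN/2.8
= 2·136 + 491/18 + 33/2.8
= 272 + 27.28 + 11.79
= 311.07 mOsm/kg ≈ 311.1 mOsm/kg
Osmolar gap = measured − calculated = 315 − 311.1 = 3.9 mOsm/kg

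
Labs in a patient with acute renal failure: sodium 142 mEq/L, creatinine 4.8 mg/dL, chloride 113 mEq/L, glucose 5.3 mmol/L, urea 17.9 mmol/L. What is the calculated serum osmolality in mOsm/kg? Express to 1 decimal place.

Calculated osmolality = 2·Na + glucose + urea
= 2·142 + 5.3 + 17.9
= 284 + 5.30 + 17.90
= 307.2 mOsm/kg

307.2 mOsm/kg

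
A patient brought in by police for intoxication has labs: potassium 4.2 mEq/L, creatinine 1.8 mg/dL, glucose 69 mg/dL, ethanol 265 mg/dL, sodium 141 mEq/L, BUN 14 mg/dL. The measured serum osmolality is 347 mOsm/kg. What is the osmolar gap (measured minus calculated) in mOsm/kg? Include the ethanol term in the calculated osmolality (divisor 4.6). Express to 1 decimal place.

-1.4 mOsm/kg

Calculated osmolality = 2·Na + glucose/18 + BUN/2.8 + ethanol/4.6
= 2·141 + 69/18 + 14/2.8 + 265/4.6
= 282 + 3.83 + 5 + 57.61
= 348.44 mOsm/kg ≈ 348.4 mOsm/kg
Osmolar gap = measured − calculated = 347 − 348.4 = -1.4 mOsm/kg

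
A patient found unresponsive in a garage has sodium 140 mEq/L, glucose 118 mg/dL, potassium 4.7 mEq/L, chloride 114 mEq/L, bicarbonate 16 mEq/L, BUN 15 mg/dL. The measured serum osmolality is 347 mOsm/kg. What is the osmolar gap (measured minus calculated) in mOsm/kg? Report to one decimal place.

Calculated osmolality = 2·Na + glucose/18 + BUN/2.8
= 2·140 + 118/18 + 15/2.8
= 280 + 6.56 + 5.36
= 291.92 mOsm/kg ≈ 291.9 mOsm/kg
Osmolar gap = measured − calculated = 347 − 291.9 = 55.1 mOsm/kg

55.1 mOsm/kg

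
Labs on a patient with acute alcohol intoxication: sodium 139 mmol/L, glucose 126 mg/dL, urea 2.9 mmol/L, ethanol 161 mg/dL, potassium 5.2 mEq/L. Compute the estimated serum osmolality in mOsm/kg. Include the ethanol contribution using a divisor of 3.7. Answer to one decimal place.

331.4 mOsm/kg

Calculated osmolality = 2·Na + glucose/18 + urea + ethanol/3.7
= 2·139 + 126/18 + 2.9 + 161/3.7
= 278 + 7 + 2.90 + 43.51
= 331.41 mOsm/kg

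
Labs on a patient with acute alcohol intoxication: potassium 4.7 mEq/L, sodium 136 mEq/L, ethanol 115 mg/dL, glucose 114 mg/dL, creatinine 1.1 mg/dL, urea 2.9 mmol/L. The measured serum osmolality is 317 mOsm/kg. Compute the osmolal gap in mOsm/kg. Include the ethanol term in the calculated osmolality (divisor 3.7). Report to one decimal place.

4.7 mOsm/kg

Calculated osmolality = 2·Na + glucose/18 + urea + ethanol/3.7
= 2·136 + 114/18 + 2.9 + 115/3.7
= 272 + 6.33 + 2.90 + 31.08
= 312.31 mOsm/kg ≈ 312.3 mOsm/kg
Osmolar gap = measured − calculated = 317 − 312.3 = 4.7 mOsm/kg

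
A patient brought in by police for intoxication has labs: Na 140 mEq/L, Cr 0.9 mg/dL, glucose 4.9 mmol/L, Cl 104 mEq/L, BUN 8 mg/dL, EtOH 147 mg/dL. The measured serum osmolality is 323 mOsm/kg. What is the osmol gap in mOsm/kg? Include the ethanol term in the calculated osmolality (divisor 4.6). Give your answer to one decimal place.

3.3 mOsm/kg

Calculated osmolality = 2·Na + glucose + BUN/2.8 + ethanol/4.6
= 2·140 + 4.9 + 8/2.8 + 147/4.6
= 280 + 4.90 + 2.86 + 31.96
= 319.72 mOsm/kg ≈ 319.7 mOsm/kg
Osmolar gap = measured − calculated = 323 − 319.7 = 3.3 mOsm/kg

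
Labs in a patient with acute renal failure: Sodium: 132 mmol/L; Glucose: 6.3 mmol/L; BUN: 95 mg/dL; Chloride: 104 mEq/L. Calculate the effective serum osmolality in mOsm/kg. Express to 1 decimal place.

Effective osmolality excludes urea (freely permeant across cell membranes):
2·Na + glucose
= 2·132 + 6.3
= 264 + 6.3
= 270.3 mOsm/kg

270.3 mOsm/kg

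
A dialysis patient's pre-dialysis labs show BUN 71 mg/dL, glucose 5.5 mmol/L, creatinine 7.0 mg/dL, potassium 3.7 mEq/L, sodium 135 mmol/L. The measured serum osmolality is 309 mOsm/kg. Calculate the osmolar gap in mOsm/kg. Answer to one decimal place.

8.1 mOsm/kg

Calculated osmolality = 2·Na + glucose + BUN/2.8
= 2·135 + 5.5 + 71/2.8
= 270 + 5.50 + 25.36
= 300.86 mOsm/kg ≈ 300.9 mOsm/kg
Osmolar gap = measured − calculated = 309 − 300.9 = 8.1 mOsm/kg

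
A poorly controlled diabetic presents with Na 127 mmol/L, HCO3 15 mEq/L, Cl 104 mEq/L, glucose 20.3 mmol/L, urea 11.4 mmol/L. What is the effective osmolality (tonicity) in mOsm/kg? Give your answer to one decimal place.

Effective osmolality excludes urea (freely permeant across cell membranes):
2·Na + glucose
= 2·127 + 20.3
= 254 + 20.3
= 274.3 mOsm/kg

274.3 mOsm/kg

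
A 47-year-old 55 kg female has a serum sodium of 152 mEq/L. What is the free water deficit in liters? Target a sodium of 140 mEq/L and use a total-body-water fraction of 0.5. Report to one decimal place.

2.4 L

TBW = 0.5 · 55 = 27.5 L
Free water deficit = TBW · (Na/140 − 1)
= 27.5 · (152/140 − 1)
= 27.5 · 0.0857
= 2.36 L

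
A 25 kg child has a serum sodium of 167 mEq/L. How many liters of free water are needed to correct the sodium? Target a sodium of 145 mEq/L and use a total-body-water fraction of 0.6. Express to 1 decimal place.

2.3 L

TBW = 0.6 · 25 = 15 L
Free water deficit = TBW · (Na/145 − 1)
= 15 · (167/145 − 1)
= 15 · 0.1517
= 2.28 L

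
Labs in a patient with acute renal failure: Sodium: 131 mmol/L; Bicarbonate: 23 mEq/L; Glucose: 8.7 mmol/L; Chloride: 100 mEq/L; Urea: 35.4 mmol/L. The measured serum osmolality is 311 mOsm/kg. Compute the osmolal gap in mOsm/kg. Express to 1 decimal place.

4.9 mOsm/kg

Calculated osmolality = 2·Na + glucose + urea
= 2·131 + 8.7 + 35.4
= 262 + 8.70 + 35.40
= 306.1 mOsm/kg ≈ 306.1 mOsm/kg
Osmolar gap = measured − calculated = 311 − 306.1 = 4.9 mOsm/kg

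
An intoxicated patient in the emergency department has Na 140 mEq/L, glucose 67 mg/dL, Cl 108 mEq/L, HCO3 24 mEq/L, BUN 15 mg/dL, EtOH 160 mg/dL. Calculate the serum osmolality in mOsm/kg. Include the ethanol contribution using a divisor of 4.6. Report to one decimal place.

323.9 mOsm/kg

Calculated osmolality = 2·Na + glucose/18 + BUN/2.8 + ethanol/4.6
= 2·140 + 67/18 + 15/2.8 + 160/4.6
= 280 + 3.72 + 5.36 + 34.78
= 323.86 mOsm/kg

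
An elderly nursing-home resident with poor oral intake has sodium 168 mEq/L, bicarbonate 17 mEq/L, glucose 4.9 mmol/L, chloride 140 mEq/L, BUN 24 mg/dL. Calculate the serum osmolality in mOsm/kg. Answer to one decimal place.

349.5 mOsm/kg

Calculated osmolality = 2·Na + glucose + BUN/2.8
= 2·168 + 4.9 + 24/2.8
= 336 + 4.90 + 8.57
= 349.47 mOsm/kg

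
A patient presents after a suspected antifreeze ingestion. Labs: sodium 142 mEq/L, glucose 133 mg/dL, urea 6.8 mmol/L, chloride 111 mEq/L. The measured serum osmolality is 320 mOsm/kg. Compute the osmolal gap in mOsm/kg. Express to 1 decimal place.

21.8 mOsm/kg

Calculated osmolality = 2·Na + glucose/18 + urea
= 2·142 + 133/18 + 6.8
= 284 + 7.39 + 6.80
= 298.19 mOsm/kg ≈ 298.2 mOsm/kg
Osmolar gap = measured − calculated = 320 − 298.2 = 21.8 mOsm/kg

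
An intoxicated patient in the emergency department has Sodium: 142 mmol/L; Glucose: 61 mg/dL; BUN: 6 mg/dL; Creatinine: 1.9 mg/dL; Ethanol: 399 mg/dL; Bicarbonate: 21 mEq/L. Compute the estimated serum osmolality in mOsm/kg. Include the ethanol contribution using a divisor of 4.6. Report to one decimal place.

Calculated osmolality = 2·Na + glucose/18 + BUN/2.8 + ethanol/4.6
= 2·142 + 61/18 + 6/2.8 + 399/4.6
= 284 + 3.39 + 2.14 + 86.74
= 376.27 mOsm/kg

376.3 mOsm/kg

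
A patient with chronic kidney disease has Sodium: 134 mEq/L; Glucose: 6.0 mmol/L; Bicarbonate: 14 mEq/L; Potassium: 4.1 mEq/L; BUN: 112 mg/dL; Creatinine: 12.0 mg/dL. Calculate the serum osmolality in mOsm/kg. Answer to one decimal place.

Calculated osmolality = 2·Na + glucose + BUN/2.8
= 2·134 + 6 + 112/2.8
= 268 + 6 + 40
= 314 mOsm/kg

314.0 mOsm/kg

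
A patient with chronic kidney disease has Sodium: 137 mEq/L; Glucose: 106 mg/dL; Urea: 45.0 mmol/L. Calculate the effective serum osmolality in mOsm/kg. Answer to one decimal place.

279.9 mOsm/kg

Effective osmolality excludes urea (freely permeant across cell membranes):
2·Na + glucose/18
= 2·137 + 106/18
= 274 + 5.89
= 279.89 mOsm/kg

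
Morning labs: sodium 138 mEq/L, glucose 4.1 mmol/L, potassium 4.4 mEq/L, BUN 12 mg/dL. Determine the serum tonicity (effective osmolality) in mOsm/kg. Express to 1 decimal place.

280.1 mOsm/kg

Effective osmolality excludes urea (freely permeant across cell membranes):
2·Na + glucose
= 2·138 + 4.1
= 276 + 4.1
= 280.1 mOsm/kg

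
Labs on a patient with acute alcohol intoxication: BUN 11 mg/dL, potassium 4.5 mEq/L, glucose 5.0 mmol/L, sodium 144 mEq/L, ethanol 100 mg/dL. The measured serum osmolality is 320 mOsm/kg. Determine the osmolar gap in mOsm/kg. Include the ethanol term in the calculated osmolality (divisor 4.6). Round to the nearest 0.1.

Calculated osmolality = 2·Na + glucose + BUN/2.8 + ethanol/4.6
= 2·144 + 5 + 11/2.8 + 100/4.6
= 288 + 5 + 3.93 + 21.74
= 318.67 mOsm/kg ≈ 318.7 mOsm/kg
Osmolar gap = measured − calculated = 320 − 318.7 = 1.3 mOsm/kg

1.3 mOsm/kg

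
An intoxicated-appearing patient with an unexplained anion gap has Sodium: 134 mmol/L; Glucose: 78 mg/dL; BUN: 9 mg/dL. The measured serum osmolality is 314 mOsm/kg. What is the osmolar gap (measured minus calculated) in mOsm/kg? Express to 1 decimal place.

38.5 mOsm/kg

Calculated osmolality = 2·Na + glucose/18 + BUN/2.8
= 2·134 + 78/18 + 9/2.8
= 268 + 4.33 + 3.21
= 275.54 mOsm/kg ≈ 275.5 mOsm/kg
Osmolar gap = measured − calculated = 314 − 275.5 = 38.5 mOsm/kg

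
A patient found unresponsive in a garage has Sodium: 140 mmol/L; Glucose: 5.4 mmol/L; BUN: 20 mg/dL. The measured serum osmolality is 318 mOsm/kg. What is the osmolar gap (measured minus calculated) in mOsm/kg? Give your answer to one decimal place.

25.5 mOsm/kg

Calculated osmolality = 2·Na + glucose + BUN/2.8
= 2·140 + 5.4 + 20/2.8
= 280 + 5.40 + 7.14
= 292.54 mOsm/kg ≈ 292.5 mOsm/kg
Osmolar gap = measured − calculated = 318 − 292.5 = 25.5 mOsm/kg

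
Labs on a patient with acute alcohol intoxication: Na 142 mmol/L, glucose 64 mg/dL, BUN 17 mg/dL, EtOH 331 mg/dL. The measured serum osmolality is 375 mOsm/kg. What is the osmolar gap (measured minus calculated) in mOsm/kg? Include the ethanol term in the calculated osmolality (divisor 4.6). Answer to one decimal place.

9.4 mOsm/kg

Calculated osmolality = 2·Na + glucose/18 + BUN/2.8 + ethanol/4.6
= 2·142 + 64/18 + 17/2.8 + 331/4.6
= 284 + 3.56 + 6.07 + 71.96
= 365.59 mOsm/kg ≈ 365.6 mOsm/kg
Osmolar gap = measured − calculated = 375 − 365.6 = 9.4 mOsm/kg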